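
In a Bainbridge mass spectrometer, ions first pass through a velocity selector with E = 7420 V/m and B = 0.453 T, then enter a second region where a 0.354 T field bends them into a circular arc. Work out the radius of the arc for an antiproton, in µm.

The selector passes v = E/B = 7420/0.453 = 1.64×10^4 m/s.
In the deflection region, r = mv/(qB₂) = (1.67×10^-27)(1.64×10^4) / [(1×1.60×10^-19)(0.354)] = 4.83×10^-4 m.

r ≈ 483 µm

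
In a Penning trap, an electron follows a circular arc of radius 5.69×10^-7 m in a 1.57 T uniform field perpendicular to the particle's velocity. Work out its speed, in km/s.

From qvB = mv²/r, v = qBr/m.
v = (1×1.60×10^-19)(1.57)(5.69×10^-7) / (9.11×10^-31) = 1.57×10^5 m/s.

v ≈ 157 km/s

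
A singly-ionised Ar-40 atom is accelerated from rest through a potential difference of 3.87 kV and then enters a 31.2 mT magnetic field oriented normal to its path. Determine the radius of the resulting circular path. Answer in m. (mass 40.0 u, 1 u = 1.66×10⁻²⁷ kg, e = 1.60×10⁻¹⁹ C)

r ≈ 1.82 m

The kinetic energy gained is K = qV = (1×1.60×10^-19)(3870) = 6.19×10^-16 J.
v = √(2K/m) = 1.37×10^5 m/s.
r = mv/(qB) = (6.64×10^-26)(1.37×10^5) / [(1×1.60×10^-19)(0.0312)] = 1.82 m.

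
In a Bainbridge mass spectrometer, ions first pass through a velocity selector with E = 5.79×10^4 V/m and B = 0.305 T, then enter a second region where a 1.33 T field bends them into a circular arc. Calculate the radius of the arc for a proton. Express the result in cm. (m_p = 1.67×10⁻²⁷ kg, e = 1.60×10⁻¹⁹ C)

The selector passes v = E/B = 5.79×10^4/0.305 = 1.90×10^5 m/s.
In the deflection region, r = mv/(qB₂) = (1.67×10^-27)(1.90×10^5) / [(1×1.60×10^-19)(1.33)] = 1.49×10^-3 m.

r ≈ 0.149 cm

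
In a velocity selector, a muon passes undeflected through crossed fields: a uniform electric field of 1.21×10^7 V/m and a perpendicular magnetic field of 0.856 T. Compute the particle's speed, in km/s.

v ≈ 14100 km/s

For zero net force, qE = qvB, so v = E/B.
v = (1.21×10^7) / (0.856) = 1.41×10^7 m/s.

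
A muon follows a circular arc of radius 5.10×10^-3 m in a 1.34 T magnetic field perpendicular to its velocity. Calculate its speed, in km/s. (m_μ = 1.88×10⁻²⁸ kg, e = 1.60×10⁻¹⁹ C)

From qvB = mv²/r, v = qBr/m.
v = (1×1.60×10^-19)(1.34)(5.10×10^-3) / (1.88×10^-28) = 5.82×10^6 m/s.

v ≈ 5820 km/s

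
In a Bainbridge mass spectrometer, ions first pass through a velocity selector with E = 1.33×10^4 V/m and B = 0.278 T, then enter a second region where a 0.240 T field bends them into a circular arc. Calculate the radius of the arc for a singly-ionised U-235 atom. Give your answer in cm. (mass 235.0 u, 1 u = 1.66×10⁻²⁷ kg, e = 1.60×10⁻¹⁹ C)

r ≈ 48.6 cm

The selector passes v = E/B = 1.33×10^4/0.278 = 4.78×10^4 m/s.
In the deflection region, r = mv/(qB₂) = (3.90×10^-25)(4.78×10^4) / [(1×1.60×10^-19)(0.240)] = 0.486 m.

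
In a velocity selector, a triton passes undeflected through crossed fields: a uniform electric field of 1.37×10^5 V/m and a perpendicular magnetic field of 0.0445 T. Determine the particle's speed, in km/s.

For zero net force, qE = qvB, so v = E/B.
v = (1.37×10^5) / (0.0445) = 3.08×10^6 m/s.

v ≈ 3080 km/s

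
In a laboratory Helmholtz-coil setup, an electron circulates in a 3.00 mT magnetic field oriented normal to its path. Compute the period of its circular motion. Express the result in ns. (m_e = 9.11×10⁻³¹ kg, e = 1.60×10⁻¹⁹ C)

T ≈ 11.9 ns

The cyclotron period is independent of speed: T = 2πm/(qB).
T = 2π(9.11×10^-31) / [(1×1.60×10^-19)(3.00×10^-3)] = 1.19×10^-8 s.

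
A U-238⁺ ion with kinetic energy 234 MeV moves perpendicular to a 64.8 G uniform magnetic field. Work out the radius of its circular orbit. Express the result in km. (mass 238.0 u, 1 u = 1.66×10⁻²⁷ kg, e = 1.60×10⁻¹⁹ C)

r ≈ 5.25 km

Convert the energy: K = 234 MeV = 3.74×10^-11 J.
v = √(2K/m) = √(2·3.74×10^-11/3.95×10^-25) = 1.38×10^7 m/s.
r = mv/(qB) = (3.95×10^-25)(1.38×10^7) / [(1×1.60×10^-19)(6.48×10^-3)] = 5250 m.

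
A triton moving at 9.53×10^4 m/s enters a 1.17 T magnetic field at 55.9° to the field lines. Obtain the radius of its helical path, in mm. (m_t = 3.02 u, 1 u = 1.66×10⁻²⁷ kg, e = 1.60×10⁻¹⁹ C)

r ≈ 2.11 mm

Only the perpendicular component v⊥ = v sin55.9° = 7.89×10^4 m/s is bent by the field.
r = m v⊥ /(qB) = (5.01×10^-27)(7.89×10^4) / [(1×1.60×10^-19)(1.17)] = 2.11×10^-3 m.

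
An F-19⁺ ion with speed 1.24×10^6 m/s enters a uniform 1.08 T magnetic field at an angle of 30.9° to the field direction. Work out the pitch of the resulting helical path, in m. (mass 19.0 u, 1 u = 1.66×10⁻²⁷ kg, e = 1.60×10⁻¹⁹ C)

The velocity component along B is v∥ = v cos30.9° = 1.06×10^6 m/s.
The cyclotron period T = 2πm/(qB) = 1.15×10^-6 s is set by m, q, B alone.
Pitch = v∥·T = (1.06×10^6)(1.15×10^-6) = 1.22 m.

pitch ≈ 1.22 m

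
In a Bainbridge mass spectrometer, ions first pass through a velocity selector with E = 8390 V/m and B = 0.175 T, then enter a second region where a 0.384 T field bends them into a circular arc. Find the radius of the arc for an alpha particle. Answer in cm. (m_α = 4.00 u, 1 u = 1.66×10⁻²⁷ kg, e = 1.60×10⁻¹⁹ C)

The selector passes v = E/B = 8390/0.175 = 4.79×10^4 m/s.
In the deflection region, r = mv/(qB₂) = (6.64×10^-27)(4.79×10^4) / [(2×1.60×10^-19)(0.384)] = 2.59×10^-3 m.

r ≈ 0.259 cm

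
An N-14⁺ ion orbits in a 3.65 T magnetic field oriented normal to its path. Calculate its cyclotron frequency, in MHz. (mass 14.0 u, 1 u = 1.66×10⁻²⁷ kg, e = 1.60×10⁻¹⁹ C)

f = qB/(2πm) = (1×1.60×10^-19)(3.65) / [2π(2.32×10^-26)] = 4.00×10^6 Hz.

f ≈ 4.00 MHz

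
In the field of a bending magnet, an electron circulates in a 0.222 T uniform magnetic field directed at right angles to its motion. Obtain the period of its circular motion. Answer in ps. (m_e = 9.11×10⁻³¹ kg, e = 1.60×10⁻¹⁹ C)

T ≈ 161 ps

The cyclotron period is independent of speed: T = 2πm/(qB).
T = 2π(9.11×10^-31) / [(1×1.60×10^-19)(0.222)] = 1.61×10^-10 s.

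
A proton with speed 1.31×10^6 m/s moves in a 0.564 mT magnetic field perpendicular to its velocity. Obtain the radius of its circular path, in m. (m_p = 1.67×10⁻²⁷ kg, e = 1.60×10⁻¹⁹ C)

r ≈ 24.2 m

The magnetic force provides the centripetal force: qvB = mv²/r, so r = mv/(qB).
r = (1.67×10^-27 kg)(1.31×10^6 m/s) / [(1×1.60×10^-19 C)(5.64×10^-4 T)] = 24.2 m.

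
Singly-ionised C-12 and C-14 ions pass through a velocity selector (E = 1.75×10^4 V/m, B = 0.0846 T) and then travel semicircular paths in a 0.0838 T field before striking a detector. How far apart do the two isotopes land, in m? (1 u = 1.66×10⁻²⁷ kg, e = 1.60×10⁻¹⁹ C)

Δd ≈ 0.102 m

Both emerge at v = E/B₁ = 2.07×10^5 m/s.
r = mv/(qB₂), so r₁ = 0.3073 m and r₂ = 0.3585 m, giving Δr = 0.0512 m.
After a semicircle each ion lands a diameter 2r from the entry slit, so the separation is 2Δr = 0.102 m.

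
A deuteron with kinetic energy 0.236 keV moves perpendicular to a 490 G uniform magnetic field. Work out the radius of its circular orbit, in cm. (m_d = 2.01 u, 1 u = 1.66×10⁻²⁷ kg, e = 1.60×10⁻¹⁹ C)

Convert the energy: K = 0.236 keV = 3.78×10^-17 J.
v = √(2K/m) = √(2·3.78×10^-17/3.34×10^-27) = 1.50×10^5 m/s.
r = mv/(qB) = (3.34×10^-27)(1.50×10^5) / [(1×1.60×10^-19)(0.0490)] = 0.0640 m.

r ≈ 6.40 cm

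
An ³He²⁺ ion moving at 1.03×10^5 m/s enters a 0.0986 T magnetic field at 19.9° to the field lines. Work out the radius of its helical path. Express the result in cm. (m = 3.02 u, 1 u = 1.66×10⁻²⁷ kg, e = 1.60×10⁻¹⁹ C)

Only the perpendicular component v⊥ = v sin19.9° = 3.51×10^4 m/s is bent by the field.
r = m v⊥ /(qB) = (5.01×10^-27)(3.51×10^4) / [(2×1.60×10^-19)(0.0986)] = 5.57×10^-3 m.

r ≈ 0.557 cm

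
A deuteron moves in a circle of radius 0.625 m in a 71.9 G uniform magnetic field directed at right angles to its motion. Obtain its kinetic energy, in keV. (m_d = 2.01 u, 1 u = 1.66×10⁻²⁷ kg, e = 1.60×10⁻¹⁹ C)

v = qBr/m = (1×1.60×10^-19)(7.19×10^-3)(0.625) / (3.34×10^-27) = 2.15×10^5 m/s.
K = ½mv² = 0.5·(3.34×10^-27)·(2.15×10^5)² = 7.75×10^-17 J = 0.484 keV.

K ≈ 0.484 keV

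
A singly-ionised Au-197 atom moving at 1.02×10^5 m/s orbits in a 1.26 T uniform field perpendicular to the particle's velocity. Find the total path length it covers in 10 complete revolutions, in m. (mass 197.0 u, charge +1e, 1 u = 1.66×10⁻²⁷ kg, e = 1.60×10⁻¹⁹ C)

L ≈ 10.4 m

r = mv/(qB) = 0.165 m, so one revolution covers 2πr = 1.04 m.
In 10 revolutions: L = 10·2πr = 10.4 m.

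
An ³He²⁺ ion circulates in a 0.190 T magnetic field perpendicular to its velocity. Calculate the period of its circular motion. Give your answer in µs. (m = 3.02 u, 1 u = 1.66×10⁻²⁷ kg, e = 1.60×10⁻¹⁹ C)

The cyclotron period is independent of speed: T = 2πm/(qB).
T = 2π(5.01×10^-27) / [(2×1.60×10^-19)(0.190)] = 5.18×10^-7 s.

T ≈ 0.518 µs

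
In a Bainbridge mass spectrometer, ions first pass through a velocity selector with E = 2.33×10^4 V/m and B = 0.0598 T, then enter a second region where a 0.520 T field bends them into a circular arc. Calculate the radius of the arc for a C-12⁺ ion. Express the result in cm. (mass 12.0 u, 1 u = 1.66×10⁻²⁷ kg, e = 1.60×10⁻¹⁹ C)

The selector passes v = E/B = 2.33×10^4/0.0598 = 3.90×10^5 m/s.
In the deflection region, r = mv/(qB₂) = (1.99×10^-26)(3.90×10^5) / [(1×1.60×10^-19)(0.520)] = 0.0933 m.

r ≈ 9.33 cm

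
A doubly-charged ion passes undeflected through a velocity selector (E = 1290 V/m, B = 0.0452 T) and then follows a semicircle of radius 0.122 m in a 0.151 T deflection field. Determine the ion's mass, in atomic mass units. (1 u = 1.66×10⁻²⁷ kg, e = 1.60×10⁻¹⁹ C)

m ≈ 124 u

v = E/B₁ = 2.85×10^4 m/s.
From r = mv/(qB₂), m = qB₂r/v = (2×1.60×10^-19)(0.151)(0.122) / (2.85×10^4) = 2.07×10^-25 kg.
In atomic mass units: m = 2.07×10^-25 / 1.66×10^-27 = 124 u.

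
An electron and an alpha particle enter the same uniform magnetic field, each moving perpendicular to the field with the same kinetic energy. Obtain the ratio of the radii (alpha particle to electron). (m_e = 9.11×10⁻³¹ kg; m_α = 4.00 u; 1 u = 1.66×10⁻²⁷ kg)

r = √(2mK)/(qB) ⇒ at equal K, r ∝ √m/q.
r_{alpha particle}/r_{electron} = 42.7.

ratio ≈ 42.7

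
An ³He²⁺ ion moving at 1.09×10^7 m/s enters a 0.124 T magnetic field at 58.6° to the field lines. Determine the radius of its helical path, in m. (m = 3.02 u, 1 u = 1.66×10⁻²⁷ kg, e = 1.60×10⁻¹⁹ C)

Only the perpendicular component v⊥ = v sin58.6° = 9.30×10^6 m/s is bent by the field.
r = m v⊥ /(qB) = (5.01×10^-27)(9.30×10^6) / [(2×1.60×10^-19)(0.124)] = 1.18 m.

r ≈ 1.18 m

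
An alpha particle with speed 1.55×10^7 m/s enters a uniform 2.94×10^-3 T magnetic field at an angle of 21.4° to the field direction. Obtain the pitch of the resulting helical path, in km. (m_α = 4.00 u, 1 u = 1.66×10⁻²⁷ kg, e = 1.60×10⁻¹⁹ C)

The velocity component along B is v∥ = v cos21.4° = 1.44×10^7 m/s.
The cyclotron period T = 2πm/(qB) = 4.43×10^-5 s is set by m, q, B alone.
Pitch = v∥·T = (1.44×10^7)(4.43×10^-5) = 640 m.

pitch ≈ 0.640 km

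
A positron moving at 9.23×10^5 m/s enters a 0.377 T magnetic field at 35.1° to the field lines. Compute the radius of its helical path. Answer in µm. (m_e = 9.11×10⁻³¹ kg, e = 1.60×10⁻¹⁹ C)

Only the perpendicular component v⊥ = v sin35.1° = 5.31×10^5 m/s is bent by the field.
r = m v⊥ /(qB) = (9.11×10^-31)(5.31×10^5) / [(1×1.60×10^-19)(0.377)] = 8.02×10^-6 m.

r ≈ 8.02 µm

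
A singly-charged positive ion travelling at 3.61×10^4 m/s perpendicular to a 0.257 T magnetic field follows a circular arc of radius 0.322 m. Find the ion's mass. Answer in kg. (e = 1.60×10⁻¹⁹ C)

m ≈ 3.67×10^-25 kg

qvB = mv²/r ⇒ m = qBr/v.
m = (1×1.60×10^-19)(0.257)(0.322) / (3.61×10^4) = 3.67×10^-25 kg.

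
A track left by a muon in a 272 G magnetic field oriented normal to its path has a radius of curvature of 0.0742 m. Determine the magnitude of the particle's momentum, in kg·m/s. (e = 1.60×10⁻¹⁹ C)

Since qvB = mv²/r, the momentum p = mv = qBr.
p = (1×1.60×10^-19)(0.0272)(0.0742) = 3.23×10^-22 kg·m/s.

p ≈ 3.23×10^-22 kg·m/s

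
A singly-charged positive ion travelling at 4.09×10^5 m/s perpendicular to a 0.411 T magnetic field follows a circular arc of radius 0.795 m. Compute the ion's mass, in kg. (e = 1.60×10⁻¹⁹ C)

m ≈ 1.28×10^-25 kg

qvB = mv²/r ⇒ m = qBr/v.
m = (1×1.60×10^-19)(0.411)(0.795) / (4.09×10^5) = 1.28×10^-25 kg.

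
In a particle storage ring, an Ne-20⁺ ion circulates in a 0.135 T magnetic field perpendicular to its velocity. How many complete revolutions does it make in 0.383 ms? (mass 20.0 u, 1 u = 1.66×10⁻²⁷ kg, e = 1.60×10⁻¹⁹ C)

T = 2πm/(qB) = 2π(3.32×10^-26) / [(1×1.60×10^-19)(0.135)] = 9.6575×10^-6 s.
N = t/T = 3.83×10^-4 / 9.6575×10^-6 ≈ 39.66, so 39 complete revolutions.

N = 39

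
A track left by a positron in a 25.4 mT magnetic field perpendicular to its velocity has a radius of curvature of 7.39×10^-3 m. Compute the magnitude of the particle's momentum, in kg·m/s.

p ≈ 3.00×10^-23 kg·m/s

Since qvB = mv²/r, the momentum p = mv = qBr.
p = (1×1.60×10^-19)(0.0254)(7.39×10^-3) = 3.00×10^-23 kg·m/s.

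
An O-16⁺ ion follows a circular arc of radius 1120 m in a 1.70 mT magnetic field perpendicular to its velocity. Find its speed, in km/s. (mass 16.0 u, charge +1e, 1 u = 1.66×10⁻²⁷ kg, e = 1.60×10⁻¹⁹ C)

v ≈ 11500 km/s

From qvB = mv²/r, v = qBr/m.
v = (1×1.60×10^-19)(1.70×10^-3)(1120) / (2.66×10^-26) = 1.15×10^7 m/s.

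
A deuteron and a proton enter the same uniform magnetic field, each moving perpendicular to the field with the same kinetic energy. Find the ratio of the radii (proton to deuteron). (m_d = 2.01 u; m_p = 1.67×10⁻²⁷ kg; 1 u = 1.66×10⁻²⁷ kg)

ratio ≈ 0.707

r = √(2mK)/(qB) ⇒ at equal K, r ∝ √m/q.
r_{proton}/r_{deuteron} = 0.707.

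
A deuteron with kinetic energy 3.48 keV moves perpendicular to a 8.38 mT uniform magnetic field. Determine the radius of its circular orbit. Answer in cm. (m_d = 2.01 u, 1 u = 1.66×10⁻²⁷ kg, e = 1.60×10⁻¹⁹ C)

Convert the energy: K = 3.48 keV = 5.57×10^-16 J.
v = √(2K/m) = √(2·5.57×10^-16/3.34×10^-27) = 5.78×10^5 m/s.
r = mv/(qB) = (3.34×10^-27)(5.78×10^5) / [(1×1.60×10^-19)(8.38×10^-3)] = 1.44 m.

r ≈ 144 cm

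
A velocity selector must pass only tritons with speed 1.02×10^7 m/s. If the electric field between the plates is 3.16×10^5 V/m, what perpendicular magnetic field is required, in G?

qE = qvB ⇒ B = E/v = (3.16×10^5) / (1.02×10^7) = 0.0310 T.

B ≈ 310 G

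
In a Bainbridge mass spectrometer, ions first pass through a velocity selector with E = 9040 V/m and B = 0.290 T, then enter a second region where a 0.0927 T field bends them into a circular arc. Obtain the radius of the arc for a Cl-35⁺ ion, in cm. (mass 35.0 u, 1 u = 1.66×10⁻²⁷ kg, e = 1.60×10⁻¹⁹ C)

The selector passes v = E/B = 9040/0.290 = 3.12×10^4 m/s.
In the deflection region, r = mv/(qB₂) = (5.81×10^-26)(3.12×10^4) / [(1×1.60×10^-19)(0.0927)] = 0.122 m.

r ≈ 12.2 cm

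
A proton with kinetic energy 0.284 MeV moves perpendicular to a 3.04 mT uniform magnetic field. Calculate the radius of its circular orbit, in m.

r ≈ 25.3 m

Convert the energy: K = 0.284 MeV = 4.54×10^-14 J.
v = √(2K/m) = √(2·4.54×10^-14/1.67×10^-27) = 7.38×10^6 m/s.
r = mv/(qB) = (1.67×10^-27)(7.38×10^6) / [(1×1.60×10^-19)(3.04×10^-3)] = 25.3 m.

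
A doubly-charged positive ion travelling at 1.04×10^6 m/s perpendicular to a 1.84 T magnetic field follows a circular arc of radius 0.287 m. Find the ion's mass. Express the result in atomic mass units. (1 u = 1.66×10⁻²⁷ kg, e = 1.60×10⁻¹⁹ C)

qvB = mv²/r ⇒ m = qBr/v.
m = (2×1.60×10^-19)(1.84)(0.287) / (1.04×10^6) = 1.62×10^-25 kg = 97.9 u.

m ≈ 97.9 u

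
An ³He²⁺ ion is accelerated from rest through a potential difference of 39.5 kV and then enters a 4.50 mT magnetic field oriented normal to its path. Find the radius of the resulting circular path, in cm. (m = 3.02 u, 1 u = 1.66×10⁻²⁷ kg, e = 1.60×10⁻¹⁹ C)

r ≈ 782 cm

The kinetic energy gained is K = qV = (2×1.60×10^-19)(3.95×10^4) = 1.26×10^-14 J.
v = √(2K/m) = 2.25×10^6 m/s.
r = mv/(qB) = (5.01×10^-27)(2.25×10^6) / [(2×1.60×10^-19)(4.50×10^-3)] = 7.82 m.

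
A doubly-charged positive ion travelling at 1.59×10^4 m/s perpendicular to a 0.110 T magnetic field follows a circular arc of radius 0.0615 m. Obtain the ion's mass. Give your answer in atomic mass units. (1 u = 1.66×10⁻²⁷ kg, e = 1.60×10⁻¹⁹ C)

m ≈ 82.0 u

qvB = mv²/r ⇒ m = qBr/v.
m = (2×1.60×10^-19)(0.110)(0.0615) / (1.59×10^4) = 1.36×10^-25 kg = 82.0 u.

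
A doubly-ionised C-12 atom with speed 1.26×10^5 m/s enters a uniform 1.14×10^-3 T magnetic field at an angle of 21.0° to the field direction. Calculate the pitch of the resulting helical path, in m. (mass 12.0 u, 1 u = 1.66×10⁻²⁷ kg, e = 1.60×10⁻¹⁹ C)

The velocity component along B is v∥ = v cos21.0° = 1.18×10^5 m/s.
The cyclotron period T = 2πm/(qB) = 3.43×10^-4 s is set by m, q, B alone.
Pitch = v∥·T = (1.18×10^5)(3.43×10^-4) = 40.4 m.

pitch ≈ 40.4 m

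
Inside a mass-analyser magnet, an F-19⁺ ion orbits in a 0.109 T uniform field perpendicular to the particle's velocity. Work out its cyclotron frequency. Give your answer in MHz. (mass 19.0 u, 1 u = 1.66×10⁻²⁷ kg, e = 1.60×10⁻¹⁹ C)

f ≈ 0.0880 MHz

f = qB/(2πm) = (1×1.60×10^-19)(0.109) / [2π(3.15×10^-26)] = 8.80×10^4 Hz.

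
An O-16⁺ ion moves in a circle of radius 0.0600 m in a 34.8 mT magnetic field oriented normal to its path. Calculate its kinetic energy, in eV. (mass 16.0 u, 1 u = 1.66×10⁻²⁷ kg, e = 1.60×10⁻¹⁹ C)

v = qBr/m = (1×1.60×10^-19)(0.0348)(0.0600) / (2.66×10^-26) = 1.26×10^4 m/s.
K = ½mv² = 0.5·(2.66×10^-26)·(1.26×10^4)² = 2.10×10^-18 J = 13.1 eV.

K ≈ 13.1 eV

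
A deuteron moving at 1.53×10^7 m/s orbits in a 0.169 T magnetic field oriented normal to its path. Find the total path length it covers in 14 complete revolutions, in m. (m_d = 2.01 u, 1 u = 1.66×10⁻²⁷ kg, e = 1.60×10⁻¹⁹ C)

r = mv/(qB) = 1.89 m, so one revolution covers 2πr = 11.9 m.
In 14 revolutions: L = 14·2πr = 166 m.

L ≈ 166 m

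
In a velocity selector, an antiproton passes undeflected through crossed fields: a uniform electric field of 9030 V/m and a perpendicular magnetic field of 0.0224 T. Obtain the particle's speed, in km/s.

v ≈ 403 km/s

For zero net force, qE = qvB, so v = E/B.
v = (9030) / (0.0224) = 4.03×10^5 m/s.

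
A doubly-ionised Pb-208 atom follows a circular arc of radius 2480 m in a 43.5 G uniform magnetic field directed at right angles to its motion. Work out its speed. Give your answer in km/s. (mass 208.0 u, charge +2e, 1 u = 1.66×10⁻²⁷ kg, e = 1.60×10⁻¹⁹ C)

From qvB = mv²/r, v = qBr/m.
v = (2×1.60×10^-19)(4.35×10^-3)(2480) / (3.45×10^-25) = 10.00×10^6 m/s.

v ≈ 10000 km/s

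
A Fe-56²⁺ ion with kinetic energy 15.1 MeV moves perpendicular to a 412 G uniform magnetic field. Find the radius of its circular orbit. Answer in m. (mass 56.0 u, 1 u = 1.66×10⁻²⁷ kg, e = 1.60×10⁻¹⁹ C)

Convert the energy: K = 15.1 MeV = 2.42×10^-12 J.
v = √(2K/m) = √(2·2.42×10^-12/9.30×10^-26) = 7.21×10^6 m/s.
r = mv/(qB) = (9.30×10^-26)(7.21×10^6) / [(2×1.60×10^-19)(0.0412)] = 50.8 m.

r ≈ 50.8 m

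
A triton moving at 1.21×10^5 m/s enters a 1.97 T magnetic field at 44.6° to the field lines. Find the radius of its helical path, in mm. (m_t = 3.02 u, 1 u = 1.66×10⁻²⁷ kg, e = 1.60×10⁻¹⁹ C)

r ≈ 1.35 mm

Only the perpendicular component v⊥ = v sin44.6° = 8.50×10^4 m/s is bent by the field.
r = m v⊥ /(qB) = (5.01×10^-27)(8.50×10^4) / [(1×1.60×10^-19)(1.97)] = 1.35×10^-3 m.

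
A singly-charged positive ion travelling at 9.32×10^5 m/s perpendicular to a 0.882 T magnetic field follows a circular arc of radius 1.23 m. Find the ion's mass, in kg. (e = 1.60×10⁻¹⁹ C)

qvB = mv²/r ⇒ m = qBr/v.
m = (1×1.60×10^-19)(0.882)(1.23) / (9.32×10^5) = 1.86×10^-25 kg.

m ≈ 1.86×10^-25 kg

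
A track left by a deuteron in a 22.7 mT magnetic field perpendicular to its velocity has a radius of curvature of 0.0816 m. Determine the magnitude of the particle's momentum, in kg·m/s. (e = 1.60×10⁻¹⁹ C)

Since qvB = mv²/r, the momentum p = mv = qBr.
p = (1×1.60×10^-19)(0.0227)(0.0816) = 2.96×10^-22 kg·m/s.

p ≈ 2.96×10^-22 kg·m/s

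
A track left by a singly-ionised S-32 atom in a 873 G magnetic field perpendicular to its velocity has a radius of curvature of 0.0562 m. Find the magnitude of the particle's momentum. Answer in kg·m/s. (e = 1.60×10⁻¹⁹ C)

Since qvB = mv²/r, the momentum p = mv = qBr.
p = (1×1.60×10^-19)(0.0873)(0.0562) = 7.85×10^-22 kg·m/s.

p ≈ 7.85×10^-22 kg·m/s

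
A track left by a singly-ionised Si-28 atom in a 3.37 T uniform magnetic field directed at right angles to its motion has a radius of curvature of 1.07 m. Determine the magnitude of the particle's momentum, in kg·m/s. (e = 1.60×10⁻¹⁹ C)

p ≈ 5.77×10^-19 kg·m/s

Since qvB = mv²/r, the momentum p = mv = qBr.
p = (1×1.60×10^-19)(3.37)(1.07) = 5.77×10^-19 kg·m/s.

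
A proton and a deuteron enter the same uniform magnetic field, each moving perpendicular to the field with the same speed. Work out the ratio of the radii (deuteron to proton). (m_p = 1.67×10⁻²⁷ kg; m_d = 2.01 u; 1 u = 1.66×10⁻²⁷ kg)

r = mv/(qB) ⇒ at equal v, r ∝ m/q.
r_{deuteron}/r_{proton} = 2.00.

ratio ≈ 2.00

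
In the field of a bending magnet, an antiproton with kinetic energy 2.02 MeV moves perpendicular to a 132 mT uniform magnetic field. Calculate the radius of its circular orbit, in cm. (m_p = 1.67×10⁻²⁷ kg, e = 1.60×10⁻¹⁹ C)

r ≈ 156 cm

Convert the energy: K = 2.02 MeV = 3.23×10^-13 J.
v = √(2K/m) = √(2·3.23×10^-13/1.67×10^-27) = 1.97×10^7 m/s.
r = mv/(qB) = (1.67×10^-27)(1.97×10^7) / [(1×1.60×10^-19)(0.132)] = 1.56 m.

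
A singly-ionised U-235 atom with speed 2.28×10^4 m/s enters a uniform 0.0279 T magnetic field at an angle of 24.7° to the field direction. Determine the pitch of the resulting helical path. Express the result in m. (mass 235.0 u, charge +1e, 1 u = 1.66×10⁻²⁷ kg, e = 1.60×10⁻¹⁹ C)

The velocity component along B is v∥ = v cos24.7° = 2.07×10^4 m/s.
The cyclotron period T = 2πm/(qB) = 5.49×10^-4 s is set by m, q, B alone.
Pitch = v∥·T = (2.07×10^4)(5.49×10^-4) = 11.4 m.

pitch ≈ 11.4 m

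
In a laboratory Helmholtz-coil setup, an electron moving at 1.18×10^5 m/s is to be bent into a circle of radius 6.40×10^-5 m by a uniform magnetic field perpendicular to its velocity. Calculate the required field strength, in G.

qvB = mv²/r gives B = mv/(qr).
B = (9.11×10^-31)(1.18×10^5) / [(1×1.60×10^-19)(6.40×10^-5)] = 0.0105 T.

B ≈ 105 G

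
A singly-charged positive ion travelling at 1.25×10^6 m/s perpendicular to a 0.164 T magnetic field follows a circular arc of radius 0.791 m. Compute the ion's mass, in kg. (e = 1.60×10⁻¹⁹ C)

m ≈ 1.66×10^-26 kg

qvB = mv²/r ⇒ m = qBr/v.
m = (1×1.60×10^-19)(0.164)(0.791) / (1.25×10^6) = 1.66×10^-26 kg.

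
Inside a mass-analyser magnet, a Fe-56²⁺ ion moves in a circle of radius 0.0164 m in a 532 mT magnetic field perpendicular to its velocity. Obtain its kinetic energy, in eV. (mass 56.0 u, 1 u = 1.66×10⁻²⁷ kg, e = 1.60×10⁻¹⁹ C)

K ≈ 262 eV

v = qBr/m = (2×1.60×10^-19)(0.532)(0.0164) / (9.30×10^-26) = 3.00×10^4 m/s.
K = ½mv² = 0.5·(9.30×10^-26)·(3.00×10^4)² = 4.19×10^-17 J = 262 eV.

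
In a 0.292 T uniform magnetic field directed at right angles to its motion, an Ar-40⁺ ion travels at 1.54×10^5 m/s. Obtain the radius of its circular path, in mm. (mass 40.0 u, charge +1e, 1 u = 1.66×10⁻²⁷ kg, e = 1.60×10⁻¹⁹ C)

The magnetic force provides the centripetal force: qvB = mv²/r, so r = mv/(qB).
r = (6.64×10^-26 kg)(1.54×10^5 m/s) / [(1×1.60×10^-19 C)(0.292 T)] = 0.219 m.

r ≈ 219 mm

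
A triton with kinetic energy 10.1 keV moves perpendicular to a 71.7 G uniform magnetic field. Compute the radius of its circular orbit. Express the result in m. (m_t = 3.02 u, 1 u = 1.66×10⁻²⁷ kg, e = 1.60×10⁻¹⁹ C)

Convert the energy: K = 10.1 keV = 1.62×10^-15 J.
v = √(2K/m) = √(2·1.62×10^-15/5.01×10^-27) = 8.03×10^5 m/s.
r = mv/(qB) = (5.01×10^-27)(8.03×10^5) / [(1×1.60×10^-19)(7.17×10^-3)] = 3.51 m.

r ≈ 3.51 m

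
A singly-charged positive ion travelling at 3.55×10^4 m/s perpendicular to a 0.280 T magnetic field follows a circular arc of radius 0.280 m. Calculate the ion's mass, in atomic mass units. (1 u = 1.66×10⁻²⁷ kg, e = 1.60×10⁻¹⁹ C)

qvB = mv²/r ⇒ m = qBr/v.
m = (1×1.60×10^-19)(0.280)(0.280) / (3.55×10^4) = 3.53×10^-25 kg = 213 u.

m ≈ 213 u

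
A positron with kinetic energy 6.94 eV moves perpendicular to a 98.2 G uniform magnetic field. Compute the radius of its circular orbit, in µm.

r ≈ 905 µm

Convert the energy: K = 6.94 eV = 1.11×10^-18 J.
v = √(2K/m) = √(2·1.11×10^-18/9.11×10^-31) = 1.56×10^6 m/s.
r = mv/(qB) = (9.11×10^-31)(1.56×10^6) / [(1×1.60×10^-19)(9.82×10^-3)] = 9.05×10^-4 m.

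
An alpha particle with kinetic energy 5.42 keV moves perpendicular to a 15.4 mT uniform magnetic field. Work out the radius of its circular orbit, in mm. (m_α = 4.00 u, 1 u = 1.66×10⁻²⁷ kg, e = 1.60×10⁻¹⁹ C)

r ≈ 689 mm

Convert the energy: K = 5.42 keV = 8.67×10^-16 J.
v = √(2K/m) = √(2·8.67×10^-16/6.64×10^-27) = 5.11×10^5 m/s.
r = mv/(qB) = (6.64×10^-27)(5.11×10^5) / [(2×1.60×10^-19)(0.0154)] = 0.689 m.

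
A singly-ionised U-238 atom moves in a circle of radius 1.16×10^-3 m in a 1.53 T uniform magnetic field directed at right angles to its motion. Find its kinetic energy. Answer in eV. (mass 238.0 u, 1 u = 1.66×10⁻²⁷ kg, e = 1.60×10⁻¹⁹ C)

K ≈ 0.638 eV

v = qBr/m = (1×1.60×10^-19)(1.53)(1.16×10^-3) / (3.95×10^-25) = 719 m/s.
K = ½mv² = 0.5·(3.95×10^-25)·(719)² = 1.02×10^-19 J = 0.638 eV.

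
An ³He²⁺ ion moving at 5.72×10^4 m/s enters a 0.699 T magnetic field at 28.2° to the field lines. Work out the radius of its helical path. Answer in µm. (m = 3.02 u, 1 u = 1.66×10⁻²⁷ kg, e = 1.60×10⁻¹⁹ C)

Only the perpendicular component v⊥ = v sin28.2° = 2.70×10^4 m/s is bent by the field.
r = m v⊥ /(qB) = (5.01×10^-27)(2.70×10^4) / [(2×1.60×10^-19)(0.699)] = 6.06×10^-4 m.

r ≈ 606 µm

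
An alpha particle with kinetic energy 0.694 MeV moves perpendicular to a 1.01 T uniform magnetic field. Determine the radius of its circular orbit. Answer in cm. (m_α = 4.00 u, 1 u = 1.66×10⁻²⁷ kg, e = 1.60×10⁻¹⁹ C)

r ≈ 11.9 cm

Convert the energy: K = 0.694 MeV = 1.11×10^-13 J.
v = √(2K/m) = √(2·1.11×10^-13/6.64×10^-27) = 5.78×10^6 m/s.
r = mv/(qB) = (6.64×10^-27)(5.78×10^6) / [(2×1.60×10^-19)(1.01)] = 0.119 m.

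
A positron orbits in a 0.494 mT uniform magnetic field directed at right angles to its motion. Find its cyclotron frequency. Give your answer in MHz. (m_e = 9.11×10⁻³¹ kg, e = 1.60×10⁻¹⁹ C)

f = qB/(2πm) = (1×1.60×10^-19)(4.94×10^-4) / [2π(9.11×10^-31)] = 1.38×10^7 Hz.

f ≈ 13.8 MHz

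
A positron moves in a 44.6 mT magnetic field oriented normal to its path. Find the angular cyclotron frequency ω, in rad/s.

ω ≈ 7.83×10^9 rad/s

ω = qB/m = (1×1.60×10^-19)(0.0446) / (9.11×10^-31) = 7.83×10^9 rad/s.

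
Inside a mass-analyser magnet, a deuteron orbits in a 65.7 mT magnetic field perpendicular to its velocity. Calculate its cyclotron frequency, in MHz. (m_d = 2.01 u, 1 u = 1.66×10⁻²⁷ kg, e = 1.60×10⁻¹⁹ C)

f = qB/(2πm) = (1×1.60×10^-19)(0.0657) / [2π(3.34×10^-27)] = 5.01×10^5 Hz.

f ≈ 0.501 MHz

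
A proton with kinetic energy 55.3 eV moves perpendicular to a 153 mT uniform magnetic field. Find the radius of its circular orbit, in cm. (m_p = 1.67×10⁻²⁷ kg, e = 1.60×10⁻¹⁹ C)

r ≈ 0.702 cm

Convert the energy: K = 55.3 eV = 8.85×10^-18 J.
v = √(2K/m) = √(2·8.85×10^-18/1.67×10^-27) = 1.03×10^5 m/s.
r = mv/(qB) = (1.67×10^-27)(1.03×10^5) / [(1×1.60×10^-19)(0.153)] = 7.02×10^-3 m.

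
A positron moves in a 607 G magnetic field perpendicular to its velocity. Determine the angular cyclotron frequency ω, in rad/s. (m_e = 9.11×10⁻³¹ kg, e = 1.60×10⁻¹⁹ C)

ω = qB/m = (1×1.60×10^-19)(0.0607) / (9.11×10^-31) = 1.07×10^10 rad/s.

ω ≈ 1.07×10^10 rad/s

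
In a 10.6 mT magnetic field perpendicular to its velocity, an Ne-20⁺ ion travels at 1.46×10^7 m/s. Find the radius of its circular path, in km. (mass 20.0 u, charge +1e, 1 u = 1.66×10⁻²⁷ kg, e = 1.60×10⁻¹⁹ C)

The magnetic force provides the centripetal force: qvB = mv²/r, so r = mv/(qB).
r = (3.32×10^-26 kg)(1.46×10^7 m/s) / [(1×1.60×10^-19 C)(0.0106 T)] = 286 m.

r ≈ 0.286 km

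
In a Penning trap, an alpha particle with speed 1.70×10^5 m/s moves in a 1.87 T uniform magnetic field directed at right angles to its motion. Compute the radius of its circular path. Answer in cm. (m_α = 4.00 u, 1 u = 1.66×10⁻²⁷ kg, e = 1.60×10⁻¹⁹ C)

r ≈ 0.189 cm

The magnetic force provides the centripetal force: qvB = mv²/r, so r = mv/(qB).
r = (6.64×10^-27 kg)(1.70×10^5 m/s) / [(2×1.60×10^-19 C)(1.87 T)] = 1.89×10^-3 m.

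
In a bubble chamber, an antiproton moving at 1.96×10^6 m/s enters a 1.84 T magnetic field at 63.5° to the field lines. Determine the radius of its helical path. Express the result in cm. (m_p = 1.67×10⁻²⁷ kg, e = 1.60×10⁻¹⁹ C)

Only the perpendicular component v⊥ = v sin63.5° = 1.75×10^6 m/s is bent by the field.
r = m v⊥ /(qB) = (1.67×10^-27)(1.75×10^6) / [(1×1.60×10^-19)(1.84)] = 9.95×10^-3 m.

r ≈ 0.995 cm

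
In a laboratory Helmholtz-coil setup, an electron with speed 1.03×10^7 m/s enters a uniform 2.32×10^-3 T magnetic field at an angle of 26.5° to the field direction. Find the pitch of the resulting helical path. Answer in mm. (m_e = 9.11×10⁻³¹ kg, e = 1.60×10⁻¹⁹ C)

pitch ≈ 142 mm

The velocity component along B is v∥ = v cos26.5° = 9.22×10^6 m/s.
The cyclotron period T = 2πm/(qB) = 1.54×10^-8 s is set by m, q, B alone.
Pitch = v∥·T = (9.22×10^6)(1.54×10^-8) = 0.142 m.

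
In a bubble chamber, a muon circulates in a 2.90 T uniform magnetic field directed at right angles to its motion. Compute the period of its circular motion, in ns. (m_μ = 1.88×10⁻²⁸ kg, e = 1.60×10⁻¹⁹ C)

T ≈ 2.55 ns

The cyclotron period is independent of speed: T = 2πm/(qB).
T = 2π(1.88×10^-28) / [(1×1.60×10^-19)(2.90)] = 2.55×10^-9 s.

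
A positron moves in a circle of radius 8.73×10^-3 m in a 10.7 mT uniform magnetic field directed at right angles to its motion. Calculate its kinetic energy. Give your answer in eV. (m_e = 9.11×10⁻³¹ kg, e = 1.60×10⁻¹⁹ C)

K ≈ 766 eV

v = qBr/m = (1×1.60×10^-19)(0.0107)(8.73×10^-3) / (9.11×10^-31) = 1.64×10^7 m/s.
K = ½mv² = 0.5·(9.11×10^-31)·(1.64×10^7)² = 1.23×10^-16 J = 766 eV.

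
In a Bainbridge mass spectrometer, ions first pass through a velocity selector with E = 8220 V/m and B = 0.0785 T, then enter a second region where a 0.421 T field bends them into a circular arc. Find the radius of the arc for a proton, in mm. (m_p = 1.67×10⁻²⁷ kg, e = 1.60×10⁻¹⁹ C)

r ≈ 2.60 mm

The selector passes v = E/B = 8220/0.0785 = 1.05×10^5 m/s.
In the deflection region, r = mv/(qB₂) = (1.67×10^-27)(1.05×10^5) / [(1×1.60×10^-19)(0.421)] = 2.60×10^-3 m.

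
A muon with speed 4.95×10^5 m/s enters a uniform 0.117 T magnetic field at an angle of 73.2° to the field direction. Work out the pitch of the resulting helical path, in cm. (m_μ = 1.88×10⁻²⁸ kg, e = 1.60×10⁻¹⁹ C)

pitch ≈ 0.903 cm

The velocity component along B is v∥ = v cos73.2° = 1.43×10^5 m/s.
The cyclotron period T = 2πm/(qB) = 6.31×10^-8 s is set by m, q, B alone.
Pitch = v∥·T = (1.43×10^5)(6.31×10^-8) = 9.03×10^-3 m.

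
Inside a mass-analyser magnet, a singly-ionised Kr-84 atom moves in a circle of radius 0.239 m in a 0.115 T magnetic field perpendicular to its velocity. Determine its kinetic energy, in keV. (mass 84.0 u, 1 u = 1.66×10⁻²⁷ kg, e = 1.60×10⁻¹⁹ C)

K ≈ 0.433 keV

v = qBr/m = (1×1.60×10^-19)(0.115)(0.239) / (1.39×10^-25) = 3.15×10^4 m/s.
K = ½mv² = 0.5·(1.39×10^-25)·(3.15×10^4)² = 6.93×10^-17 J = 0.433 keV.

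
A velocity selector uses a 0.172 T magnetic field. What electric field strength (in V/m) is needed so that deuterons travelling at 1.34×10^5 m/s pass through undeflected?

E ≈ 2.30×10^4 V/m

qE = qvB ⇒ E = vB = (1.34×10^5)(0.172) = 2.30×10^4 V/m.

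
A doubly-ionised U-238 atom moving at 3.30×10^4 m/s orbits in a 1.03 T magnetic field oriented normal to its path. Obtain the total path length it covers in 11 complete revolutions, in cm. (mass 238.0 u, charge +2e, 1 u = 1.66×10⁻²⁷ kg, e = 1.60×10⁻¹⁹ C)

r = mv/(qB) = 0.0396 m, so one revolution covers 2πr = 0.249 m.
In 11 revolutions: L = 11·2πr = 2.73 m.

L ≈ 273 cm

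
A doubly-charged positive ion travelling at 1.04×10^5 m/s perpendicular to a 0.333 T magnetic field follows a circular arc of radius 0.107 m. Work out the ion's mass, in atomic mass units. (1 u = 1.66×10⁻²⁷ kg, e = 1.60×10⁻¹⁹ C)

qvB = mv²/r ⇒ m = qBr/v.
m = (2×1.60×10^-19)(0.333)(0.107) / (1.04×10^5) = 1.10×10^-25 kg = 66.0 u.

m ≈ 66.0 u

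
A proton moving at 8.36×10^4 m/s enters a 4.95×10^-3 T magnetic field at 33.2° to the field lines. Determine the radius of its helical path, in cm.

Only the perpendicular component v⊥ = v sin33.2° = 4.58×10^4 m/s is bent by the field.
r = m v⊥ /(qB) = (1.67×10^-27)(4.58×10^4) / [(1×1.60×10^-19)(4.95×10^-3)] = 0.0965 m.

r ≈ 9.65 cm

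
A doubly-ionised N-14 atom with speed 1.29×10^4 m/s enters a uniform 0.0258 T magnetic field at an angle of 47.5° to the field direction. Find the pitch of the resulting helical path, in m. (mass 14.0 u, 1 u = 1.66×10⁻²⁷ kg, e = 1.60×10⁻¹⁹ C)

The velocity component along B is v∥ = v cos47.5° = 8720 m/s.
The cyclotron period T = 2πm/(qB) = 1.77×10^-5 s is set by m, q, B alone.
Pitch = v∥·T = (8720)(1.77×10^-5) = 0.154 m.

pitch ≈ 0.154 m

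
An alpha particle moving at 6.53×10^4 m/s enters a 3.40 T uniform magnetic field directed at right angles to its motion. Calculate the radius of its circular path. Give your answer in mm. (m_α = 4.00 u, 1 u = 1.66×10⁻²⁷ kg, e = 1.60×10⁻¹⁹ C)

r ≈ 0.399 mm

The magnetic force provides the centripetal force: qvB = mv²/r, so r = mv/(qB).
r = (6.64×10^-27 kg)(6.53×10^4 m/s) / [(2×1.60×10^-19 C)(3.40 T)] = 3.99×10^-4 m.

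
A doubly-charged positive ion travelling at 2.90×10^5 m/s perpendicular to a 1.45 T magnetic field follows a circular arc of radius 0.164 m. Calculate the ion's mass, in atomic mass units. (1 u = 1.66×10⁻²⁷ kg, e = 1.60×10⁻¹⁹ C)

m ≈ 158 u

qvB = mv²/r ⇒ m = qBr/v.
m = (2×1.60×10^-19)(1.45)(0.164) / (2.90×10^5) = 2.62×10^-25 kg = 158 u.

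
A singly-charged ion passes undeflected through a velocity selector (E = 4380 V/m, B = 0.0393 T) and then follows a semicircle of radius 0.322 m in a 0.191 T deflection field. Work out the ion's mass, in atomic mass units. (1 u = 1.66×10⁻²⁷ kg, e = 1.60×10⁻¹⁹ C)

v = E/B₁ = 1.11×10^5 m/s.
From r = mv/(qB₂), m = qB₂r/v = (1×1.60×10^-19)(0.191)(0.322) / (1.11×10^5) = 8.83×10^-26 kg.
In atomic mass units: m = 8.83×10^-26 / 1.66×10^-27 = 53.2 u.

m ≈ 53.2 u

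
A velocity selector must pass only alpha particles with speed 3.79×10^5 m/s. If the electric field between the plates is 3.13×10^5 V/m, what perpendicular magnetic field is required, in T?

qE = qvB ⇒ B = E/v = (3.13×10^5) / (3.79×10^5) = 0.826 T.

B ≈ 0.826 T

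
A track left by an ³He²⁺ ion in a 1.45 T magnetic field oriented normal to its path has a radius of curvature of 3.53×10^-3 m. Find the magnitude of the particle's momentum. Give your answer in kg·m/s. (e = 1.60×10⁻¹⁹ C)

p ≈ 1.64×10^-21 kg·m/s

Since qvB = mv²/r, the momentum p = mv = qBr.
p = (2×1.60×10^-19)(1.45)(3.53×10^-3) = 1.64×10^-21 kg·m/s.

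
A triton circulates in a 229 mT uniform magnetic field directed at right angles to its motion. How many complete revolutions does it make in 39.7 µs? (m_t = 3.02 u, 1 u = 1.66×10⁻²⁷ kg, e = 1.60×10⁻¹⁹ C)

T = 2πm/(qB) = 2π(5.0132×10^-27) / [(1×1.60×10^-19)(0.229)] = 8.5969×10^-7 s.
N = t/T = 3.97×10^-5 / 8.5969×10^-7 ≈ 46.18, so 46 complete revolutions.

N = 46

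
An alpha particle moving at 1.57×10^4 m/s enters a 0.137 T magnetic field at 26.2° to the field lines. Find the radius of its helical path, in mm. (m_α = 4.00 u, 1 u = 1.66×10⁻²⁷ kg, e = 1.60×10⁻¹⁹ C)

r ≈ 1.05 mm

Only the perpendicular component v⊥ = v sin26.2° = 6930 m/s is bent by the field.
r = m v⊥ /(qB) = (6.64×10^-27)(6930) / [(2×1.60×10^-19)(0.137)] = 1.05×10^-3 m.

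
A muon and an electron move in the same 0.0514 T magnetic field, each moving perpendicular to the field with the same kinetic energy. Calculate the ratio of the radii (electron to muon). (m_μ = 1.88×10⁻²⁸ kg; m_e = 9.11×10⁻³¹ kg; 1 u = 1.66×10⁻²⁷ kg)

ratio ≈ 0.0696

r = √(2mK)/(qB) ⇒ at equal K, r ∝ √m/q.
r_{electron}/r_{muon} = 0.0696.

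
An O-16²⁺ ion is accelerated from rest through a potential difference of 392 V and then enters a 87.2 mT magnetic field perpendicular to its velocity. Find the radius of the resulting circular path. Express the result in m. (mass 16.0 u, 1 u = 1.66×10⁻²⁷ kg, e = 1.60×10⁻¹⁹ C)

r ≈ 0.0925 m

The kinetic energy gained is K = qV = (2×1.60×10^-19)(392) = 1.25×10^-16 J.
v = √(2K/m) = 9.72×10^4 m/s.
r = mv/(qB) = (2.66×10^-26)(9.72×10^4) / [(2×1.60×10^-19)(0.0872)] = 0.0925 m.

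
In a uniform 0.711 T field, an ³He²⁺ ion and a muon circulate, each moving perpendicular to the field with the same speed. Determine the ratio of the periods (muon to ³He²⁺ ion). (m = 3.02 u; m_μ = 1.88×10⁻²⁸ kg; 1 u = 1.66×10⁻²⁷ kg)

ratio ≈ 0.0750

T = 2πm/(qB) is independent of speed, so T₂/T₁ = (m₂/q₂)/(m₁/q₁).
T_{muon}/T_{³He²⁺ ion} = (1.88×10^-28/1e) / (5.01×10^-27/2e) = 0.0750.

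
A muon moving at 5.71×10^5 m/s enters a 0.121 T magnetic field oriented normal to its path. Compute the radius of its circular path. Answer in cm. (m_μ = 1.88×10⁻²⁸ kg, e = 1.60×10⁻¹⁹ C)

The magnetic force provides the centripetal force: qvB = mv²/r, so r = mv/(qB).
r = (1.88×10^-28 kg)(5.71×10^5 m/s) / [(1×1.60×10^-19 C)(0.121 T)] = 5.54×10^-3 m.

r ≈ 0.554 cm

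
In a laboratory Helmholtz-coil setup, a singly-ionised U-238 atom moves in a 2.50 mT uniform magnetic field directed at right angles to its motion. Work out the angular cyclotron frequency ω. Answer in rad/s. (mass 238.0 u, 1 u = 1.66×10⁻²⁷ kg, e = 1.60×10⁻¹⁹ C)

ω ≈ 1010 rad/s

ω = qB/m = (1×1.60×10^-19)(2.50×10^-3) / (3.95×10^-25) = 1010 rad/s.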